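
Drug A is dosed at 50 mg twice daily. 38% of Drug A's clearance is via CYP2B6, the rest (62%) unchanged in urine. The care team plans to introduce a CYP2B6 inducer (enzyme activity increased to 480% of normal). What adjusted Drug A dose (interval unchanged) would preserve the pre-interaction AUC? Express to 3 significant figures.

CYP2B6: 0.38 × 4.8 = 1.824
Other: 0.62 (unchanged)
CL_new/CL_old = 1.824 + 0.62 = 2.444.
Css,avg = (dose rate)/CL, so holding Css fixed requires dose ∝ CL: 50 × 2.444 = 122 mg.

122 mg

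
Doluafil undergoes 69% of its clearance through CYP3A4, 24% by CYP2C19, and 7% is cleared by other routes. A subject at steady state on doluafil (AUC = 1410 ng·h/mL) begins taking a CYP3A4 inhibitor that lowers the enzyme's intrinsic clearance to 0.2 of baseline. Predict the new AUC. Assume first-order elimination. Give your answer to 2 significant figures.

3.1 × 10³ ng·h/mL

CYP3A4: 0.69 × 0.2 = 0.138
CYP2C19: 0.24 (unchanged)
Other: 0.07 (unchanged)
Relative clearance = 0.138 + 0.24 + 0.07 = 0.448.
AUC ∝ 1/CL, so new value = 1410 / 0.448 = 3.1 × 10³ ng·h/mL.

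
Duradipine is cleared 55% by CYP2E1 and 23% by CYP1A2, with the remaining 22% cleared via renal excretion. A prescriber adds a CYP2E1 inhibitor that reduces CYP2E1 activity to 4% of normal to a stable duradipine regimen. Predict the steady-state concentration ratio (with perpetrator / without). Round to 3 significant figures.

CYP2E1: 0.55 × 0.04 = 0.022
CYP1A2: 0.23 (unchanged)
Other: 0.22 (unchanged)
Relative clearance = 0.022 + 0.23 + 0.22 = 0.472.
Steady-state concentration ratio = CL_old/CL_new = 1 / 0.472 = 2.12.

2.12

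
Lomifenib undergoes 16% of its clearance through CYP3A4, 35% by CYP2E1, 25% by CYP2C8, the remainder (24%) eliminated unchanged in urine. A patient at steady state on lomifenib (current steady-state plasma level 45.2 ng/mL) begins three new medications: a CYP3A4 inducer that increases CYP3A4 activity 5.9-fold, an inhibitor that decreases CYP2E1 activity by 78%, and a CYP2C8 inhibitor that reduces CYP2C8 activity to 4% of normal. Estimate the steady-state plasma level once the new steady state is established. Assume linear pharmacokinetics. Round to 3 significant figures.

35.6 ng/mL

CYP3A4: 0.16 × 5.9 = 0.944
CYP2E1: 0.35 × 0.22 = 0.077
CYP2C8: 0.25 × 0.04 = 0.01
Other: 0.24 (unchanged)
CL_new/CL_old = 0.944 + 0.077 + 0.01 + 0.24 = 1.271.
Dividing the baseline by the relative clearance: 45.2 / 1.271 = 35.6 ng/mL.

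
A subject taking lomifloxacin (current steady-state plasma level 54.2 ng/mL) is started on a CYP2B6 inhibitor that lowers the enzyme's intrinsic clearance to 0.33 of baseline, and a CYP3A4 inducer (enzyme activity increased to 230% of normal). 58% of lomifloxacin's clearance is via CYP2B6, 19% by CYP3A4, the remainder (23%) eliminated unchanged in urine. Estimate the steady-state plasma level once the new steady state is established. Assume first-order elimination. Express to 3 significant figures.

63.1 ng/mL

The CYP2B6 pathway (58% of clearance) drops to 0.33× activity: 0.58 × 0.33 = 0.1914.
The CYP3A4 pathway (19% of clearance) rises to 2.3× activity: 0.19 × 2.3 = 0.437.
Non-CYP routes (23%) are unchanged.
New clearance relative to baseline: 0.1914 + 0.437 + 0.23 = 0.8584.
New steady-state plasma level = 54.2 / 0.8584 = 63.1 ng/mL (concentration scales inversely with clearance).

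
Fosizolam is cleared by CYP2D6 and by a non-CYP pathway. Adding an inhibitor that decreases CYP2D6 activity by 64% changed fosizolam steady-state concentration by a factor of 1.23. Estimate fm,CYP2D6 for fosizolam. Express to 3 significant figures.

0.292

CL'/CL = 1 / 1.23 = 0.813
0.36·fm + (1 − fm) = 0.813
fm = (0.813 − 1) / (0.36 − 1) = 0.292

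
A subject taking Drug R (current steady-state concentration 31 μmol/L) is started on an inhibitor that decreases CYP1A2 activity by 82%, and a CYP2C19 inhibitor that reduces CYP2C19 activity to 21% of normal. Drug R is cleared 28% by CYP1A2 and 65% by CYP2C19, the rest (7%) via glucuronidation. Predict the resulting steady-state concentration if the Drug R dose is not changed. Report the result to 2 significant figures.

The CYP1A2 pathway (28% of clearance) drops to 0.18× activity: 0.28 × 0.18 = 0.0504.
The CYP2C19 pathway (65% of clearance) is reduced to 0.21× activity: 0.65 × 0.21 = 0.1365.
The remaining 7% of clearance is unaffected.
New clearance relative to baseline: 0.0504 + 0.1365 + 0.07 = 0.2569.
Dividing the baseline by the relative clearance: 31 / 0.2569 = 1.2 × 10² μmol/L.

1.2 × 10² μmol/L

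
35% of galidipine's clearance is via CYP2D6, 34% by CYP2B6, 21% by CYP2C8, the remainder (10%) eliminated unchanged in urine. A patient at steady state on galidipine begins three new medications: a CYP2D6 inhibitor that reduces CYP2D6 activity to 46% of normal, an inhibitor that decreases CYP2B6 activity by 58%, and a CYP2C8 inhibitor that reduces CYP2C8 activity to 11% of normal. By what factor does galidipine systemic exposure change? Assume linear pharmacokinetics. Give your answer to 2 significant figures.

CYP2D6: 0.35 × 0.46 = 0.161
CYP2B6: 0.34 × 0.42 = 0.1428
CYP2C8: 0.21 × 0.11 = 0.0231
Other: 0.1 (unchanged)
CL_new/CL_old = 0.161 + 0.1428 + 0.0231 + 0.1 = 0.4269.
Because systemic exposure varies inversely with clearance, the combined effect is 1 / 0.4269 = 2.3.

2.3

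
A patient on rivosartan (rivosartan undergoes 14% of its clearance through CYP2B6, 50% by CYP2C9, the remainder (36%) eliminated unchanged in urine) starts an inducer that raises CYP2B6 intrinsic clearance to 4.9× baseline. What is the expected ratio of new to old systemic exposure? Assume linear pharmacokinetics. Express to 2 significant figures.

CYP2B6: 0.14 × 4.9 = 0.686
CYP2C9: 0.5 (unchanged)
Other: 0.36 (unchanged)
CL_new/CL_old = 0.686 + 0.5 + 0.36 = 1.546.
Since systemic exposure ∝ 1/CL, the ratio is 1 / 1.546 = 0.65.

0.65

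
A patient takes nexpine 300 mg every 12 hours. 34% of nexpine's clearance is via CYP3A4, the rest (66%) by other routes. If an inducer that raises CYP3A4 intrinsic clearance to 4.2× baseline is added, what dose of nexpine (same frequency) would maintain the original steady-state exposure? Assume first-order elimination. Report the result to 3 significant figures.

The CYP3A4 pathway (34% of clearance) rises to 4.2× activity: 0.34 × 4.2 = 1.428.
Non-CYP routes (66%) are unchanged.
New clearance relative to baseline: 1.428 + 0.66 = 2.088.
Exposure is unchanged when dose changes in proportion to clearance. New dose = 300 mg × 2.088 = 626 mg.

626 mg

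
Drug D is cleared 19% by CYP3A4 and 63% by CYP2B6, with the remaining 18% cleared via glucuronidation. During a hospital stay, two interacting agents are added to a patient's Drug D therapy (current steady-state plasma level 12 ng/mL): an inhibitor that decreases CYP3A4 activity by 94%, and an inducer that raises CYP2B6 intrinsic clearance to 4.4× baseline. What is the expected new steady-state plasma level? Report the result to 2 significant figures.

4.0 ng/mL

The CYP3A4 pathway (19% of clearance) falls to 0.06× activity: 0.19 × 0.06 = 0.0114.
The CYP2B6 pathway (63% of clearance) is boosted to 4.4× activity: 0.63 × 4.4 = 2.772.
The remaining 18% of clearance is unaffected.
CL_new/CL_old = 0.0114 + 2.772 + 0.18 = 2.9634.
Steady-state plasma level ∝ 1/CL: new value = 12 / 2.9634 = 4.0 ng/mL.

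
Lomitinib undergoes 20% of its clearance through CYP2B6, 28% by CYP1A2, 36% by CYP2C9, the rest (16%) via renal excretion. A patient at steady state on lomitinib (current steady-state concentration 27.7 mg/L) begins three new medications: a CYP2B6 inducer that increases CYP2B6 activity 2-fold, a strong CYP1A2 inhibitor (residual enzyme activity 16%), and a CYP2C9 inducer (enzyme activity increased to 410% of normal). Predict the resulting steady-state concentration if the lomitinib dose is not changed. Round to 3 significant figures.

13.3 mg/L

The CYP2B6 pathway (20% of clearance) increases to 2× activity: 0.2 × 2 = 0.4.
The CYP1A2 pathway (28% of clearance) falls to 0.16× activity: 0.28 × 0.16 = 0.0448.
The CYP2C9 pathway (36% of clearance) is boosted to 4.1× activity: 0.36 × 4.1 = 1.476.
The remaining 16% of clearance is unaffected.
Relative clearance = 0.4 + 0.0448 + 1.476 + 0.16 = 2.0808.
Dividing the baseline by the relative clearance: 27.7 / 2.0808 = 13.3 mg/L.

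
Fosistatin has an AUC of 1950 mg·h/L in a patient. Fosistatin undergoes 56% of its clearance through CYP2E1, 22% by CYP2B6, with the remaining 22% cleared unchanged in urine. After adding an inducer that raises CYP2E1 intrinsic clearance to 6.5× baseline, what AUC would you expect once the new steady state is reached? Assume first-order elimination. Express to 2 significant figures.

The CYP2E1 pathway (56% of clearance) increases to 6.5× activity: 0.56 × 6.5 = 3.64.
CYP2B6 (22%) and the residual 22% are unaffected.
CL_new/CL_old = 3.64 + 0.22 + 0.22 = 4.08.
New AUC = baseline ÷ relative clearance = 1950 / 4.08 = 4.8 × 10² mg·h/L.

4.8 × 10² mg·h/L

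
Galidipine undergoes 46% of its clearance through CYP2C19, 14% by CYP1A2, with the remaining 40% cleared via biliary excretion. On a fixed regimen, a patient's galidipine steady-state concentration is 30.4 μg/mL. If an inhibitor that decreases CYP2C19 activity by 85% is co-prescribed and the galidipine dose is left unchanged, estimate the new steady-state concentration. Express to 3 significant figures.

49.9 μg/mL

CYP2C19: 0.46 × 0.15 = 0.069
CYP1A2: 0.14 (unchanged)
Other: 0.4 (unchanged)
New clearance relative to baseline: 0.069 + 0.14 + 0.4 = 0.609.
With dosing unchanged, steady-state concentration scales as 1/CL: 30.4 / 0.609 = 49.9 μg/mL.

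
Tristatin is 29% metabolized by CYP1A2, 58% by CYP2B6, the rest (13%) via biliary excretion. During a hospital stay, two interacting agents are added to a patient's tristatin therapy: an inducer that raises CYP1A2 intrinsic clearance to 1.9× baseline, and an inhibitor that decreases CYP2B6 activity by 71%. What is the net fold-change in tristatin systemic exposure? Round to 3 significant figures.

CYP1A2: 0.29 × 1.9 = 0.551
CYP2B6: 0.58 × 0.29 = 0.1682
Other: 0.13 (unchanged)
CL_new/CL_old = 0.551 + 0.1682 + 0.13 = 0.8492.
Net systemic exposure ratio = 1 / 0.8492 = 1.18.

1.18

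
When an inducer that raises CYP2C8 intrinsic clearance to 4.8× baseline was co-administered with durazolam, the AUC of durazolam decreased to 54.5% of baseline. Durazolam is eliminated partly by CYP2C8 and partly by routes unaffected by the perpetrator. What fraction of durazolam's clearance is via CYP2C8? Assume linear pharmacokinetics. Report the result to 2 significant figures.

Let fm be the CYP2C8 fraction. New clearance relative to baseline = fm × 4.8 + (1 − fm).
AUC ratio = 1 / (new CL fraction), so new CL fraction = 1 / 0.545 = 1.835.
fm × 4.8 + 1 − fm = 1.835  ⇒  fm × (4.8 − 1) = 0.8349  ⇒  fm = 0.22.

0.22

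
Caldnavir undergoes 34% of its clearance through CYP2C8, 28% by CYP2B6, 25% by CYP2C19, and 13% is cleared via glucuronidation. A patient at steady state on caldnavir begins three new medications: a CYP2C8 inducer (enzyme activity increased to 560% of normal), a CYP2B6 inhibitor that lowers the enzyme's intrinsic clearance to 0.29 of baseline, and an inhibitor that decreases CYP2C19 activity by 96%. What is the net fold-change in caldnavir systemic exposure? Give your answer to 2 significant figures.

The CYP2C8 pathway (34% of clearance) rises to 5.6× activity: 0.34 × 5.6 = 1.904.
The CYP2B6 pathway (28% of clearance) is reduced to 0.29× activity: 0.28 × 0.29 = 0.0812.
The CYP2C19 pathway (25% of clearance) drops to 0.04× activity: 0.25 × 0.04 = 0.01.
Non-CYP routes (13%) are unchanged.
CL_new/CL_old = 1.904 + 0.0812 + 0.01 + 0.13 = 2.1252.
Net systemic exposure ratio = 1 / 2.1252 = 0.47.

0.47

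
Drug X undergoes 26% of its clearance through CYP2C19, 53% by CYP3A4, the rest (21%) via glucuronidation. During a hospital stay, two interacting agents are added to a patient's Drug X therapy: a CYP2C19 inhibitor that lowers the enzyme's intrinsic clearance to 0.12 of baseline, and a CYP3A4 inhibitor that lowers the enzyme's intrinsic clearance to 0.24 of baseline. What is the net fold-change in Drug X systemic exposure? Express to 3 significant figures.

CYP2C19: 0.26 × 0.12 = 0.0312
CYP3A4: 0.53 × 0.24 = 0.1272
Other: 0.21 (unchanged)
CL_new/CL_old = 0.0312 + 0.1272 + 0.21 = 0.3684.
Net systemic exposure ratio = 1 / 0.3684 = 2.71.

2.71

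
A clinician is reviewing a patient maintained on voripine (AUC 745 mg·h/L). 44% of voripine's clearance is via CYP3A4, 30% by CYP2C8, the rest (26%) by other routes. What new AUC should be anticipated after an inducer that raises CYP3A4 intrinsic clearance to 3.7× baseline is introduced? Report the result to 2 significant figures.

3.4 × 10² mg·h/L

The CYP3A4 pathway (44% of clearance) rises to 3.7× activity: 0.44 × 3.7 = 1.628.
CYP2C8 (30%) and the residual 26% are unaffected.
CL_new/CL_old = 1.628 + 0.3 + 0.26 = 2.188.
With dosing unchanged, AUC scales as 1/CL: 745 / 2.188 = 3.4 × 10² mg·h/L.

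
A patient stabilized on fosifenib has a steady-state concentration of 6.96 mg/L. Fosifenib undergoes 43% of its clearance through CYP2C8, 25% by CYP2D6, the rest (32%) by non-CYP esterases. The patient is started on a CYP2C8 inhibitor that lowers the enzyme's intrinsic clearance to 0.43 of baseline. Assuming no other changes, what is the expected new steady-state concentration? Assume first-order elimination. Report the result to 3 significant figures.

The CYP2C8 pathway (43% of clearance) drops to 0.43× activity: 0.43 × 0.43 = 0.1849.
CYP2D6 (25%) and the residual 32% are unaffected.
New clearance relative to baseline: 0.1849 + 0.25 + 0.32 = 0.7549.
New steady-state concentration = baseline ÷ relative clearance = 6.96 / 0.7549 = 9.22 mg/L.

9.22 mg/L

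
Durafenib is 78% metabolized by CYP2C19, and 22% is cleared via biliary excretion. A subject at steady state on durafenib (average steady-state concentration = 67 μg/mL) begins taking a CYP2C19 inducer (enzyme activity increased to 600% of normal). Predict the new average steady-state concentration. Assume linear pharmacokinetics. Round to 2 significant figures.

CYP2C19: 0.78 × 6 = 4.68
Other: 0.22 (unchanged)
CL_new/CL_old = 4.68 + 0.22 = 4.9.
With dosing unchanged, average steady-state concentration scales as 1/CL: 67 / 4.9 = 14 μg/mL.

14 μg/mL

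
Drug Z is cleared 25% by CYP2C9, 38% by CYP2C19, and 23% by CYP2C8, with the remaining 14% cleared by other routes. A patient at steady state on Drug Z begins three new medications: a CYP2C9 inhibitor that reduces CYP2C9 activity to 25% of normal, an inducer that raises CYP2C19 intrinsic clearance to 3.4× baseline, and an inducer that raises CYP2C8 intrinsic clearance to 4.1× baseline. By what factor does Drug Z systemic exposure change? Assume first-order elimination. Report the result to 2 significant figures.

The CYP2C9 pathway (25% of clearance) falls to 0.25× activity: 0.25 × 0.25 = 0.0625.
The CYP2C19 pathway (38% of clearance) increases to 3.4× activity: 0.38 × 3.4 = 1.292.
The CYP2C8 pathway (23% of clearance) increases to 4.1× activity: 0.23 × 4.1 = 0.943.
Non-CYP routes (14%) are unchanged.
Relative clearance = 0.0625 + 1.292 + 0.943 + 0.14 = 2.4375.
Net systemic exposure ratio = 1 / 2.4375 = 0.41.

0.41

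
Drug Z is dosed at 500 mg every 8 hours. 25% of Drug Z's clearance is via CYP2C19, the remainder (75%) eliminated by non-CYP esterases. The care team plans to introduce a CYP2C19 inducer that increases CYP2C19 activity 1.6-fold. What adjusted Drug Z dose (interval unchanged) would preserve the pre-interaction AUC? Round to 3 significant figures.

575 mg

The CYP2C19 pathway (25% of clearance) increases to 1.6× activity: 0.25 × 1.6 = 0.4.
The remaining 75% of clearance is unaffected.
CL_new/CL_old = 0.4 + 0.75 = 1.15.
Css,avg = (dose rate)/CL, so holding Css fixed requires dose ∝ CL: 500 × 1.15 = 575 mg.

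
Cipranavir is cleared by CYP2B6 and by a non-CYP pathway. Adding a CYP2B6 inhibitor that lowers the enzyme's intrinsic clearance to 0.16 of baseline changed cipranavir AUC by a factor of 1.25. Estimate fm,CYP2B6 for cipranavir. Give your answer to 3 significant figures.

Let fm be the CYP2B6 fraction. New clearance relative to baseline = fm × 0.16 + (1 − fm).
AUC ratio = 1 / (new CL fraction), so new CL fraction = 1 / 1.25 = 0.8.
fm × 0.16 + 1 − fm = 0.8  ⇒  fm × (0.16 − 1) = −0.2  ⇒  fm = 0.238.

0.238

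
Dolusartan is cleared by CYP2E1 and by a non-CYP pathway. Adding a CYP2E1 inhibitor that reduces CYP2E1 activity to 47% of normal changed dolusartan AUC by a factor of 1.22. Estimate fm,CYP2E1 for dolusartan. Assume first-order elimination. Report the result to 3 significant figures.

Let fm be the CYP2E1 fraction. New clearance relative to baseline = fm × 0.47 + (1 − fm).
AUC ratio = 1 / (new CL fraction), so new CL fraction = 1 / 1.22 = 0.8197.
fm × 0.47 + 1 − fm = 0.8197  ⇒  fm × (0.47 − 1) = −0.1803  ⇒  fm = 0.340.

0.340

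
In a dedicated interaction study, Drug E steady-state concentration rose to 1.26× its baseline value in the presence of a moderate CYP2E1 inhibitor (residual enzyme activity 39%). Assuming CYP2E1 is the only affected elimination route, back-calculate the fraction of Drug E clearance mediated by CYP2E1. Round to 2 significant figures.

0.34

Write x for the fraction cleared via CYP2E1. The observed steady-state concentration change means clearance fell to 1/1.26 = 0.7937 of baseline.
Setting x·0.39 + (1 − x) = 0.7937 and solving: x = (0.7937 − 1)/(0.39 − 1) = 0.34.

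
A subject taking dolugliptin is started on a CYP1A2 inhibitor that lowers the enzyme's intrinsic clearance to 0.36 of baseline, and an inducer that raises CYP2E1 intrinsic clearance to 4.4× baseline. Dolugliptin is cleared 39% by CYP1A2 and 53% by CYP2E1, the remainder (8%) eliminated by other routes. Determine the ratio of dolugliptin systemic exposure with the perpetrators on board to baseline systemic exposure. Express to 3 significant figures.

The CYP1A2 pathway (39% of clearance) drops to 0.36× activity: 0.39 × 0.36 = 0.1404.
The CYP2E1 pathway (53% of clearance) rises to 4.4× activity: 0.53 × 4.4 = 2.332.
Non-CYP routes (8%) are unchanged.
New clearance relative to baseline: 0.1404 + 2.332 + 0.08 = 2.5524.
Systemic exposure ∝ 1/CL: fold-change = 1 / 2.5524 = 0.392.

0.392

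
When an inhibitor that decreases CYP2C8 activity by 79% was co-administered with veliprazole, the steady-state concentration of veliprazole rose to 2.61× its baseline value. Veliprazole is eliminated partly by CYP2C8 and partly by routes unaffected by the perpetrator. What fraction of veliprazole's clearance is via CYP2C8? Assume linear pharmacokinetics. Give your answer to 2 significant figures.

0.78

Let x = fm,CYP2C8. Because steady-state concentration ∝ 1/CL, relative clearance fell to 1/2.61 = 0.3831.
Setting x·0.21 + (1 − x) = 0.3831 and solving: x = (0.3831 − 1)/(0.21 − 1) = 0.78.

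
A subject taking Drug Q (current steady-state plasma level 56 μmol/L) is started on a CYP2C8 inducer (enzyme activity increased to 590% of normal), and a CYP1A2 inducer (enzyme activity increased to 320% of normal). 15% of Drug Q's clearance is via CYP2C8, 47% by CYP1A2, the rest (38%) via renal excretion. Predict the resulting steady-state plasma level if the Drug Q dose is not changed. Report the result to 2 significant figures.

CYP2C8: 0.15 × 5.9 = 0.885
CYP1A2: 0.47 × 3.2 = 1.504
Other: 0.38 (unchanged)
CL_new/CL_old = 0.885 + 1.504 + 0.38 = 2.769.
Dividing the baseline by the relative clearance: 56 / 2.769 = 20 μmol/L.

20 μmol/L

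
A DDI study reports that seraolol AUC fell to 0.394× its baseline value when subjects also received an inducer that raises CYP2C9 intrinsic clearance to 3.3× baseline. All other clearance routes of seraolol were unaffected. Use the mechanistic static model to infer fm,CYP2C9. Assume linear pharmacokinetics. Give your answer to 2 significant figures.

CL'/CL = 1 / 0.394 = 2.538
3.3·fm + (1 − fm) = 2.538
fm = (2.538 − 1) / (3.3 − 1) = 0.67

0.67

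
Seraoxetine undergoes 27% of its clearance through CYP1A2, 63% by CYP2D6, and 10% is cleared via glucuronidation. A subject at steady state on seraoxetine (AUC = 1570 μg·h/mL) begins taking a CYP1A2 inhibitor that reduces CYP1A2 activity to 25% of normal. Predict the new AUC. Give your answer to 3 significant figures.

The CYP1A2 pathway (27% of clearance) falls to 0.25× activity: 0.27 × 0.25 = 0.0675.
CYP2D6 (63%) and the residual 10% are unaffected.
Relative clearance = 0.0675 + 0.63 + 0.1 = 0.7975.
AUC ∝ 1/CL, so new value = 1570 / 0.7975 = 1.97 × 10³ μg·h/mL.

1.97 × 10³ μg·h/mL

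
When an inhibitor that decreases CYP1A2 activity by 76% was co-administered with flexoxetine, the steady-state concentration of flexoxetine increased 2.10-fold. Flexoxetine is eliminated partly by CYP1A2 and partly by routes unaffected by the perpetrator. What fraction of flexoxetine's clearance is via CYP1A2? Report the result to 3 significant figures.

0.689

Let fm be the CYP1A2 fraction. New clearance relative to baseline = fm × 0.24 + (1 − fm).
Steady-state concentration ratio = 1 / (new CL fraction), so new CL fraction = 1 / 2.10 = 0.4762.
fm × 0.24 + 1 − fm = 0.4762  ⇒  fm × (0.24 − 1) = −0.5238  ⇒  fm = 0.689.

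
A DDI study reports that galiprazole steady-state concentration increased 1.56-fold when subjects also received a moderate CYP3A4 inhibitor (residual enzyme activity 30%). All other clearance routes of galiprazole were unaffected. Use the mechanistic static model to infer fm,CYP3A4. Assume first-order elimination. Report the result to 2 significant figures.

Let fm be the CYP3A4 fraction. New clearance relative to baseline = fm × 0.3 + (1 − fm).
Steady-state concentration ratio = 1 / (new CL fraction), so new CL fraction = 1 / 1.56 = 0.641.
fm × 0.3 + 1 − fm = 0.641  ⇒  fm × (0.3 − 1) = −0.359  ⇒  fm = 0.51.

0.51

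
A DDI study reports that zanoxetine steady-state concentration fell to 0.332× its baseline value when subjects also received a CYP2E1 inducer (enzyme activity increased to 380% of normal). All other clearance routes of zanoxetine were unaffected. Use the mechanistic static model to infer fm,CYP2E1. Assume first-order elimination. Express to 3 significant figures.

Call the CYP2E1 fraction fm. After the interaction, CL_new/CL_old = fm × 3.8 + (1 − fm).
Steady-state concentration ratio = 1 / (new CL fraction), so new CL fraction = 1 / 0.332 = 3.012.
fm × 3.8 + 1 − fm = 3.012  ⇒  fm × (3.8 − 1) = 2.012  ⇒  fm = 0.719.

0.719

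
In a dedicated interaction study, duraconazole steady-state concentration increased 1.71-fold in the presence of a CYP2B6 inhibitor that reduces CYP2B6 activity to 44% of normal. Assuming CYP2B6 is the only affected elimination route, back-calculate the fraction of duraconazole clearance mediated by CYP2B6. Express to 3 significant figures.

0.741

Call the CYP2B6 fraction fm. After the interaction, CL_new/CL_old = fm × 0.44 + (1 − fm).
Steady-state concentration ratio = 1 / (new CL fraction), so new CL fraction = 1 / 1.71 = 0.5848.
fm × 0.44 + 1 − fm = 0.5848  ⇒  fm × (0.44 − 1) = −0.4152  ⇒  fm = 0.741.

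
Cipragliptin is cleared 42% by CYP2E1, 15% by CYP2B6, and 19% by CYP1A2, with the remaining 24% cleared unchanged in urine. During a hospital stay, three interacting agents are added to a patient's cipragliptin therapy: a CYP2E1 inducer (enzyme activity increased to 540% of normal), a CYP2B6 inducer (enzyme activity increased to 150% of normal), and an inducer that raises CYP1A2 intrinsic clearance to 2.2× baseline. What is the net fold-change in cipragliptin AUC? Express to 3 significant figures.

0.317

CYP2E1: 0.42 × 5.4 = 2.268
CYP2B6: 0.15 × 1.5 = 0.225
CYP1A2: 0.19 × 2.2 = 0.418
Other: 0.24 (unchanged)
New clearance relative to baseline: 2.268 + 0.225 + 0.418 + 0.24 = 3.151.
AUC ∝ 1/CL: fold-change = 1 / 3.151 = 0.317.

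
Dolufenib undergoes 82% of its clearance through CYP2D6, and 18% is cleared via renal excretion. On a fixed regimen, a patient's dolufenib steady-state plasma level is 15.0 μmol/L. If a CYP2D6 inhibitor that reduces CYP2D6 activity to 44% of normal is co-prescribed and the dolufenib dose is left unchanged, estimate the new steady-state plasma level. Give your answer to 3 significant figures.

27.7 μmol/L

The CYP2D6 pathway (82% of clearance) falls to 0.44× activity: 0.82 × 0.44 = 0.3608.
The remaining 18% of clearance is unaffected.
Relative clearance = 0.3608 + 0.18 = 0.5408.
New steady-state plasma level = baseline ÷ relative clearance = 15.0 / 0.5408 = 27.7 μmol/L.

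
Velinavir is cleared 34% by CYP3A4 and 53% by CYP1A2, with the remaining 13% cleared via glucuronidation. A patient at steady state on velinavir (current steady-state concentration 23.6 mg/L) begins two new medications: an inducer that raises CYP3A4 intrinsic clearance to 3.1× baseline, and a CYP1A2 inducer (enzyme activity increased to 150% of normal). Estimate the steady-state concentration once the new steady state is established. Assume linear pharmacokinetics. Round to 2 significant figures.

12 mg/L

The CYP3A4 pathway (34% of clearance) increases to 3.1× activity: 0.34 × 3.1 = 1.054.
The CYP1A2 pathway (53% of clearance) increases to 1.5× activity: 0.53 × 1.5 = 0.795.
The remaining 13% of clearance is unaffected.
Relative clearance = 1.054 + 0.795 + 0.13 = 1.979.
New steady-state concentration = 23.6 / 1.979 = 12 mg/L (concentration scales inversely with clearance).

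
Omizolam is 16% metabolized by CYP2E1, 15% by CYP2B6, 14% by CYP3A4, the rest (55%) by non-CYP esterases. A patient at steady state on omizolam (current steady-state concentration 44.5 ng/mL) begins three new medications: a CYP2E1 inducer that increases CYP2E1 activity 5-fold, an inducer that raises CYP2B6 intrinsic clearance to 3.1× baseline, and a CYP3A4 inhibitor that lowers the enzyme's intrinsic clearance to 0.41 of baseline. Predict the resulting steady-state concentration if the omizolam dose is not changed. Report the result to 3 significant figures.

23.8 ng/mL

The CYP2E1 pathway (16% of clearance) is boosted to 5× activity: 0.16 × 5 = 0.8.
The CYP2B6 pathway (15% of clearance) is boosted to 3.1× activity: 0.15 × 3.1 = 0.465.
The CYP3A4 pathway (14% of clearance) is reduced to 0.41× activity: 0.14 × 0.41 = 0.0574.
The remaining 55% of clearance is unaffected.
Relative clearance = 0.8 + 0.465 + 0.0574 + 0.55 = 1.8724.
Dividing the baseline by the relative clearance: 44.5 / 1.8724 = 23.8 ng/mL.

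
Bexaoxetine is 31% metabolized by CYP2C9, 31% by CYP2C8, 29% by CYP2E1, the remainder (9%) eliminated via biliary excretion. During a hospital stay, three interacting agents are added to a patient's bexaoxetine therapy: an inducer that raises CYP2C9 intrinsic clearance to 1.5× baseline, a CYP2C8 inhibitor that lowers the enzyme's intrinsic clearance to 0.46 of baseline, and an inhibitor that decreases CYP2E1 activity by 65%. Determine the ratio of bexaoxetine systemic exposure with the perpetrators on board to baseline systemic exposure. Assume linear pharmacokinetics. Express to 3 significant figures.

1.25

The CYP2C9 pathway (31% of clearance) is boosted to 1.5× activity: 0.31 × 1.5 = 0.465.
The CYP2C8 pathway (31% of clearance) falls to 0.46× activity: 0.31 × 0.46 = 0.1426.
The CYP2E1 pathway (29% of clearance) falls to 0.35× activity: 0.29 × 0.35 = 0.1015.
Non-CYP routes (9%) are unchanged.
New clearance relative to baseline: 0.465 + 0.1426 + 0.1015 + 0.09 = 0.7991.
Because systemic exposure varies inversely with clearance, the combined effect is 1 / 0.7991 = 1.25.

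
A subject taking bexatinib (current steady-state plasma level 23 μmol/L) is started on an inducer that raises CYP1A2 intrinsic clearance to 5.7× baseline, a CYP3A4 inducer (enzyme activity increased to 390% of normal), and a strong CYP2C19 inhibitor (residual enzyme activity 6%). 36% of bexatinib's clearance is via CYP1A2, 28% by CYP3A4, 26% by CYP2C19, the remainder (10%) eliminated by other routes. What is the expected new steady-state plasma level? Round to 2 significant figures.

7.1 μmol/L

The CYP1A2 pathway (36% of clearance) rises to 5.7× activity: 0.36 × 5.7 = 2.052.
The CYP3A4 pathway (28% of clearance) rises to 3.9× activity: 0.28 × 3.9 = 1.092.
The CYP2C19 pathway (26% of clearance) drops to 0.06× activity: 0.26 × 0.06 = 0.0156.
The remaining 10% of clearance is unaffected.
New clearance relative to baseline: 2.052 + 1.092 + 0.0156 + 0.1 = 3.2596.
New steady-state plasma level = 23 / 3.2596 = 7.1 μmol/L (concentration scales inversely with clearance).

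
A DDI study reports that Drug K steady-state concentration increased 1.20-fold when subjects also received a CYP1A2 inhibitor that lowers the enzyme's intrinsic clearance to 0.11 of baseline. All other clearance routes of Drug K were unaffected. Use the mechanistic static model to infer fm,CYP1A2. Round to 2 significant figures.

CL'/CL = 1 / 1.20 = 0.8333
0.11·fm + (1 − fm) = 0.8333
fm = (0.8333 − 1) / (0.11 − 1) = 0.19

0.19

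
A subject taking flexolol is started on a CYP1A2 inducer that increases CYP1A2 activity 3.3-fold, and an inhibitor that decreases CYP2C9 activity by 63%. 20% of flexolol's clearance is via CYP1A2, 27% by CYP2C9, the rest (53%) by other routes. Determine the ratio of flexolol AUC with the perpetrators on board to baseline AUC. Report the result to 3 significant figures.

CYP1A2: 0.2 × 3.3 = 0.66
CYP2C9: 0.27 × 0.37 = 0.0999
Other: 0.53 (unchanged)
CL_new/CL_old = 0.66 + 0.0999 + 0.53 = 1.2899.
Net AUC ratio = 1 / 1.2899 = 0.775.

0.775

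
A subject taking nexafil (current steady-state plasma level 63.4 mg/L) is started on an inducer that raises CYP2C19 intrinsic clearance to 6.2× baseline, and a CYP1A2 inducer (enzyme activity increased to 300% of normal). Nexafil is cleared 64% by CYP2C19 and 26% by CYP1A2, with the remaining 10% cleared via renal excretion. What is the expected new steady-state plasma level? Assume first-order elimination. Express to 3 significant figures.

13.1 mg/L

CYP2C19: 0.64 × 6.2 = 3.968
CYP1A2: 0.26 × 3 = 0.78
Other: 0.1 (unchanged)
Relative clearance = 3.968 + 0.78 + 0.1 = 4.848.
New steady-state plasma level = 63.4 / 4.848 = 13.1 mg/L (concentration scales inversely with clearance).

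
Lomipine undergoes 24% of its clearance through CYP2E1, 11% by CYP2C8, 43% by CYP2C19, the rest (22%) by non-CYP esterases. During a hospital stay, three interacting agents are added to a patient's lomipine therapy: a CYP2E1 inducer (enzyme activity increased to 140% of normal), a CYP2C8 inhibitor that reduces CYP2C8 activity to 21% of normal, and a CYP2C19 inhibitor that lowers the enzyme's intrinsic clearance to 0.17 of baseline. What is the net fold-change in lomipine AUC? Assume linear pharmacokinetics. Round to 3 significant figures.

1.53

The CYP2E1 pathway (24% of clearance) rises to 1.4× activity: 0.24 × 1.4 = 0.336.
The CYP2C8 pathway (11% of clearance) drops to 0.21× activity: 0.11 × 0.21 = 0.0231.
The CYP2C19 pathway (43% of clearance) falls to 0.17× activity: 0.43 × 0.17 = 0.0731.
The remaining 22% of clearance is unaffected.
Relative clearance = 0.336 + 0.0231 + 0.0731 + 0.22 = 0.6522.
Because AUC varies inversely with clearance, the combined effect is 1 / 0.6522 = 1.53.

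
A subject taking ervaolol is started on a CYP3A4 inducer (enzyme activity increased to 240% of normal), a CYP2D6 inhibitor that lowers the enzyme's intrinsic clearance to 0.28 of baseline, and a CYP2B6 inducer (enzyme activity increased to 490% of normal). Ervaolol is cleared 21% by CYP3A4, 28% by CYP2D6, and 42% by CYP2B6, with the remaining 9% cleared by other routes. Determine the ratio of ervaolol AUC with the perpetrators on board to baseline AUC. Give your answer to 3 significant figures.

0.366

The CYP3A4 pathway (21% of clearance) increases to 2.4× activity: 0.21 × 2.4 = 0.504.
The CYP2D6 pathway (28% of clearance) drops to 0.28× activity: 0.28 × 0.28 = 0.0784.
The CYP2B6 pathway (42% of clearance) rises to 4.9× activity: 0.42 × 4.9 = 2.058.
Non-CYP routes (9%) are unchanged.
Relative clearance = 0.504 + 0.0784 + 2.058 + 0.09 = 2.7304.
Net AUC ratio = 1 / 2.7304 = 0.366.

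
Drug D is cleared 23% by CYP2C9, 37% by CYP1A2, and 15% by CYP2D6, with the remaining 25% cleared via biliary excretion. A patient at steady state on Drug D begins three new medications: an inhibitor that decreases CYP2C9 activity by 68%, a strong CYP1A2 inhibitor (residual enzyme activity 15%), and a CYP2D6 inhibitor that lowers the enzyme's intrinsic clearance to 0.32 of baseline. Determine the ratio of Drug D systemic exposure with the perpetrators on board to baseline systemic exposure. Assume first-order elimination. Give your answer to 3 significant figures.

2.34

The CYP2C9 pathway (23% of clearance) falls to 0.32× activity: 0.23 × 0.32 = 0.0736.
The CYP1A2 pathway (37% of clearance) falls to 0.15× activity: 0.37 × 0.15 = 0.0555.
The CYP2D6 pathway (15% of clearance) drops to 0.32× activity: 0.15 × 0.32 = 0.048.
Non-CYP routes (25%) are unchanged.
New clearance relative to baseline: 0.0736 + 0.0555 + 0.048 + 0.25 = 0.4271.
Systemic exposure ∝ 1/CL: fold-change = 1 / 0.4271 = 2.34.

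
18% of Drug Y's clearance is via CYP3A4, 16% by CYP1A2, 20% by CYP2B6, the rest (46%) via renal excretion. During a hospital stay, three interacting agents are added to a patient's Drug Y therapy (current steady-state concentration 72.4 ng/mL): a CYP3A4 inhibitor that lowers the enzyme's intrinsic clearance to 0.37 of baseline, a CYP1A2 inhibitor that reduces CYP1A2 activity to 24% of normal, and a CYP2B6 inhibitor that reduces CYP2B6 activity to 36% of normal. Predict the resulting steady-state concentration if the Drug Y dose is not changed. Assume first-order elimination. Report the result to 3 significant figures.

CYP3A4: 0.18 × 0.37 = 0.0666
CYP1A2: 0.16 × 0.24 = 0.0384
CYP2B6: 0.2 × 0.36 = 0.072
Other: 0.46 (unchanged)
Relative clearance = 0.0666 + 0.0384 + 0.072 + 0.46 = 0.637.
Steady-state concentration ∝ 1/CL: new value = 72.4 / 0.637 = 114 ng/mL.

114 ng/mL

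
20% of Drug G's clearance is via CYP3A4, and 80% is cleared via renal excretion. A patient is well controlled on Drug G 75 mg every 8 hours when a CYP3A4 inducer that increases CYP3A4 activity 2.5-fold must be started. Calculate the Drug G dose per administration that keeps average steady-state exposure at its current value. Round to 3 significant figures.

The CYP3A4 pathway (20% of clearance) is boosted to 2.5× activity: 0.2 × 2.5 = 0.5.
Non-CYP routes (80%) are unchanged.
Relative clearance = 0.5 + 0.8 = 1.3.
To maintain the same steady-state level, dose must scale with clearance: new dose = 75 × 1.3 = 97.5 mg.

97.5 mg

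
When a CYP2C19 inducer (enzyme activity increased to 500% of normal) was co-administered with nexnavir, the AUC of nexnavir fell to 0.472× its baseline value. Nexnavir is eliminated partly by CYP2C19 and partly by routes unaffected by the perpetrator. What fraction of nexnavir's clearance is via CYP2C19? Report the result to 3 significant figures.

Call the CYP2C19 fraction fm. After the interaction, CL_new/CL_old = fm × 5 + (1 − fm).
AUC ratio = 1 / (new CL fraction), so new CL fraction = 1 / 0.472 = 2.119.
fm × 5 + 1 − fm = 2.119  ⇒  fm × (5 − 1) = 1.119  ⇒  fm = 0.280.

0.280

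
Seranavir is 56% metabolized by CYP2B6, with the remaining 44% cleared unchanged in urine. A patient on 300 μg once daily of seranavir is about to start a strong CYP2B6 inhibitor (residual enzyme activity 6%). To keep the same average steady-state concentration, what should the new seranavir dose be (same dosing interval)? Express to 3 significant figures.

The CYP2B6 pathway (56% of clearance) is reduced to 0.06× activity: 0.56 × 0.06 = 0.0336.
Non-CYP routes (44%) are unchanged.
Relative clearance = 0.0336 + 0.44 = 0.4736.
Exposure is unchanged when dose changes in proportion to clearance. New dose = 300 μg × 0.4736 = 142 μg.

142 μg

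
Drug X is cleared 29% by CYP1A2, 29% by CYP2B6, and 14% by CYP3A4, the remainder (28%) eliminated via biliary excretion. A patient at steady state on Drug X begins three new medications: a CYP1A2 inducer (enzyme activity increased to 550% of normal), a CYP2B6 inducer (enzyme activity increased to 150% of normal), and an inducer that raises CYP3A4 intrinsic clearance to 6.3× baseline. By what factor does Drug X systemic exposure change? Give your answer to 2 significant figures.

The CYP1A2 pathway (29% of clearance) increases to 5.5× activity: 0.29 × 5.5 = 1.595.
The CYP2B6 pathway (29% of clearance) is boosted to 1.5× activity: 0.29 × 1.5 = 0.435.
The CYP3A4 pathway (14% of clearance) is boosted to 6.3× activity: 0.14 × 6.3 = 0.882.
Non-CYP routes (28%) are unchanged.
New clearance relative to baseline: 1.595 + 0.435 + 0.882 + 0.28 = 3.192.
Because systemic exposure varies inversely with clearance, the combined effect is 1 / 3.192 = 0.31.

0.31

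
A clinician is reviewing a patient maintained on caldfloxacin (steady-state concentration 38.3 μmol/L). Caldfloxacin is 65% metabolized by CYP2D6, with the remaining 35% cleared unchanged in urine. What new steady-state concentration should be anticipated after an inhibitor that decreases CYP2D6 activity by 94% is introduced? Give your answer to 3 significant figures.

98.5 μmol/L

The CYP2D6 pathway (65% of clearance) is reduced to 0.06× activity: 0.65 × 0.06 = 0.039.
Non-CYP routes (35%) are unchanged.
Relative clearance = 0.039 + 0.35 = 0.389.
New steady-state concentration = baseline ÷ relative clearance = 38.3 / 0.389 = 98.5 μmol/L.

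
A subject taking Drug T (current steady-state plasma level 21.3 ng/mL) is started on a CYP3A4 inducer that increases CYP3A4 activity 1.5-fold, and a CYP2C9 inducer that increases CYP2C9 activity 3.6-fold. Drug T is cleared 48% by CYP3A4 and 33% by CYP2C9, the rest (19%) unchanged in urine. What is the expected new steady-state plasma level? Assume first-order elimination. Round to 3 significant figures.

The CYP3A4 pathway (48% of clearance) increases to 1.5× activity: 0.48 × 1.5 = 0.72.
The CYP2C9 pathway (33% of clearance) rises to 3.6× activity: 0.33 × 3.6 = 1.188.
The remaining 19% of clearance is unaffected.
New clearance relative to baseline: 0.72 + 1.188 + 0.19 = 2.098.
Dividing the baseline by the relative clearance: 21.3 / 2.098 = 10.2 ng/mL.

10.2 ng/mL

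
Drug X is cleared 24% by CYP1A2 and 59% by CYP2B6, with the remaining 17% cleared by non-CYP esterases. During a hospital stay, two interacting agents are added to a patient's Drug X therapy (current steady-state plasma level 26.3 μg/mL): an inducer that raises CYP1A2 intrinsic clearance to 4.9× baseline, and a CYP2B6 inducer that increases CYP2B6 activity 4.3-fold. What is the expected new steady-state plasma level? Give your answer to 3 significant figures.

6.77 μg/mL

The CYP1A2 pathway (24% of clearance) is boosted to 4.9× activity: 0.24 × 4.9 = 1.176.
The CYP2B6 pathway (59% of clearance) rises to 4.3× activity: 0.59 × 4.3 = 2.537.
The remaining 17% of clearance is unaffected.
Relative clearance = 1.176 + 2.537 + 0.17 = 3.883.
New steady-state plasma level = 26.3 / 3.883 = 6.77 μg/mL (concentration scales inversely with clearance).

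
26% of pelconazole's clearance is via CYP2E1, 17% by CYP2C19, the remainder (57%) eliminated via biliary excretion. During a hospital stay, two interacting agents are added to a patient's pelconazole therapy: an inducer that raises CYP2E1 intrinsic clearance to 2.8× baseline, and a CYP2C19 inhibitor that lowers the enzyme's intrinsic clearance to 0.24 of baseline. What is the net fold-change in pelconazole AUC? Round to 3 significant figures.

The CYP2E1 pathway (26% of clearance) is boosted to 2.8× activity: 0.26 × 2.8 = 0.728.
The CYP2C19 pathway (17% of clearance) drops to 0.24× activity: 0.17 × 0.24 = 0.0408.
Non-CYP routes (57%) are unchanged.
Relative clearance = 0.728 + 0.0408 + 0.57 = 1.3388.
Net AUC ratio = 1 / 1.3388 = 0.747.

0.747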